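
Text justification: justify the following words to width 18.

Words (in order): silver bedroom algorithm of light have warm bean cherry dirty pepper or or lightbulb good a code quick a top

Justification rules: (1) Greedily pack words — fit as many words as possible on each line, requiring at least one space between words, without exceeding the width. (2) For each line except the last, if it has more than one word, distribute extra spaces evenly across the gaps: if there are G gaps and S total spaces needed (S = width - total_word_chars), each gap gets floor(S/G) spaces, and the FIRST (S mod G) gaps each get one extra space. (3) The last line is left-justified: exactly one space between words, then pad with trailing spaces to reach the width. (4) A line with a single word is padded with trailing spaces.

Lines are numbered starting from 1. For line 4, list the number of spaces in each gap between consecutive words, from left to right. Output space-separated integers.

Answer: 7

Derivation:
Line 1: ['silver', 'bedroom'] (min_width=14, slack=4)
Line 2: ['algorithm', 'of', 'light'] (min_width=18, slack=0)
Line 3: ['have', 'warm', 'bean'] (min_width=14, slack=4)
Line 4: ['cherry', 'dirty'] (min_width=12, slack=6)
Line 5: ['pepper', 'or', 'or'] (min_width=12, slack=6)
Line 6: ['lightbulb', 'good', 'a'] (min_width=16, slack=2)
Line 7: ['code', 'quick', 'a', 'top'] (min_width=16, slack=2)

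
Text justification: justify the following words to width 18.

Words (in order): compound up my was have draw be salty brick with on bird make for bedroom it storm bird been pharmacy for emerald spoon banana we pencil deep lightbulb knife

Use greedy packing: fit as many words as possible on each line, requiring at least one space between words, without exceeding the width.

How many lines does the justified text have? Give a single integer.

Answer: 10

Derivation:
Line 1: ['compound', 'up', 'my', 'was'] (min_width=18, slack=0)
Line 2: ['have', 'draw', 'be', 'salty'] (min_width=18, slack=0)
Line 3: ['brick', 'with', 'on', 'bird'] (min_width=18, slack=0)
Line 4: ['make', 'for', 'bedroom'] (min_width=16, slack=2)
Line 5: ['it', 'storm', 'bird', 'been'] (min_width=18, slack=0)
Line 6: ['pharmacy', 'for'] (min_width=12, slack=6)
Line 7: ['emerald', 'spoon'] (min_width=13, slack=5)
Line 8: ['banana', 'we', 'pencil'] (min_width=16, slack=2)
Line 9: ['deep', 'lightbulb'] (min_width=14, slack=4)
Line 10: ['knife'] (min_width=5, slack=13)
Total lines: 10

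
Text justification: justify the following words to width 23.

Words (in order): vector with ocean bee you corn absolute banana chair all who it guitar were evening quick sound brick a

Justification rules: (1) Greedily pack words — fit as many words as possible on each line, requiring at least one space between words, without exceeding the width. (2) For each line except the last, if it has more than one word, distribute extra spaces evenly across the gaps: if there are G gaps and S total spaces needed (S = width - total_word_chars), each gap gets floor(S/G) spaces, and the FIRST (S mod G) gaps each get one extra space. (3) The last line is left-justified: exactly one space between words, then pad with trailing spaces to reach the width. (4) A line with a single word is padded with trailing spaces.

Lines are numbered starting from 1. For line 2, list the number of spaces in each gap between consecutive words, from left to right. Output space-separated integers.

Line 1: ['vector', 'with', 'ocean', 'bee'] (min_width=21, slack=2)
Line 2: ['you', 'corn', 'absolute'] (min_width=17, slack=6)
Line 3: ['banana', 'chair', 'all', 'who', 'it'] (min_width=23, slack=0)
Line 4: ['guitar', 'were', 'evening'] (min_width=19, slack=4)
Line 5: ['quick', 'sound', 'brick', 'a'] (min_width=19, slack=4)

Answer: 4 4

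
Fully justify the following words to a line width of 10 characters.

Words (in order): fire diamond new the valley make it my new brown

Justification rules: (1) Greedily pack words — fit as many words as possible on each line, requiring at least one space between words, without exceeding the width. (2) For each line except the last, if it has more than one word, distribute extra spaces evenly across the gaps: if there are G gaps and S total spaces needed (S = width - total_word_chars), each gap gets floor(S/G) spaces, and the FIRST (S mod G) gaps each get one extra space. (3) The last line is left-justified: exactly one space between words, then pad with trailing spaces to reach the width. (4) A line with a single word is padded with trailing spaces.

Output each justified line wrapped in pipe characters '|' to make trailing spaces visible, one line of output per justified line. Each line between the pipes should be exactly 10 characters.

Line 1: ['fire'] (min_width=4, slack=6)
Line 2: ['diamond'] (min_width=7, slack=3)
Line 3: ['new', 'the'] (min_width=7, slack=3)
Line 4: ['valley'] (min_width=6, slack=4)
Line 5: ['make', 'it', 'my'] (min_width=10, slack=0)
Line 6: ['new', 'brown'] (min_width=9, slack=1)

Answer: |fire      |
|diamond   |
|new    the|
|valley    |
|make it my|
|new brown |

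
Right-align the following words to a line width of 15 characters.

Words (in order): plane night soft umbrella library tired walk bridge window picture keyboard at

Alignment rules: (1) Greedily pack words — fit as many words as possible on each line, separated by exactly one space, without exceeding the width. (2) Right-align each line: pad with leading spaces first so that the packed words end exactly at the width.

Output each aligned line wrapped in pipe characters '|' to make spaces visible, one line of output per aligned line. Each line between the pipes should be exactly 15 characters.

Answer: |    plane night|
|  soft umbrella|
|  library tired|
|    walk bridge|
| window picture|
|    keyboard at|

Derivation:
Line 1: ['plane', 'night'] (min_width=11, slack=4)
Line 2: ['soft', 'umbrella'] (min_width=13, slack=2)
Line 3: ['library', 'tired'] (min_width=13, slack=2)
Line 4: ['walk', 'bridge'] (min_width=11, slack=4)
Line 5: ['window', 'picture'] (min_width=14, slack=1)
Line 6: ['keyboard', 'at'] (min_width=11, slack=4)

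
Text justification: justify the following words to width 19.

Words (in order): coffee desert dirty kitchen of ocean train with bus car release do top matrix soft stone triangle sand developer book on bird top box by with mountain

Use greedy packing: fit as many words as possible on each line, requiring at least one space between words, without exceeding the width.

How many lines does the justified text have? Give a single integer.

Line 1: ['coffee', 'desert', 'dirty'] (min_width=19, slack=0)
Line 2: ['kitchen', 'of', 'ocean'] (min_width=16, slack=3)
Line 3: ['train', 'with', 'bus', 'car'] (min_width=18, slack=1)
Line 4: ['release', 'do', 'top'] (min_width=14, slack=5)
Line 5: ['matrix', 'soft', 'stone'] (min_width=17, slack=2)
Line 6: ['triangle', 'sand'] (min_width=13, slack=6)
Line 7: ['developer', 'book', 'on'] (min_width=17, slack=2)
Line 8: ['bird', 'top', 'box', 'by'] (min_width=15, slack=4)
Line 9: ['with', 'mountain'] (min_width=13, slack=6)
Total lines: 9

Answer: 9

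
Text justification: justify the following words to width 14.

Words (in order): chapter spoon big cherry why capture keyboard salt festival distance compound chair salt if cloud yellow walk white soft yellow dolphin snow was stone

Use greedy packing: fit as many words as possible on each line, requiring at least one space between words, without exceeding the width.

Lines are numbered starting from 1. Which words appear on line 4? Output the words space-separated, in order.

Line 1: ['chapter', 'spoon'] (min_width=13, slack=1)
Line 2: ['big', 'cherry', 'why'] (min_width=14, slack=0)
Line 3: ['capture'] (min_width=7, slack=7)
Line 4: ['keyboard', 'salt'] (min_width=13, slack=1)
Line 5: ['festival'] (min_width=8, slack=6)
Line 6: ['distance'] (min_width=8, slack=6)
Line 7: ['compound', 'chair'] (min_width=14, slack=0)
Line 8: ['salt', 'if', 'cloud'] (min_width=13, slack=1)
Line 9: ['yellow', 'walk'] (min_width=11, slack=3)
Line 10: ['white', 'soft'] (min_width=10, slack=4)
Line 11: ['yellow', 'dolphin'] (min_width=14, slack=0)
Line 12: ['snow', 'was', 'stone'] (min_width=14, slack=0)

Answer: keyboard salt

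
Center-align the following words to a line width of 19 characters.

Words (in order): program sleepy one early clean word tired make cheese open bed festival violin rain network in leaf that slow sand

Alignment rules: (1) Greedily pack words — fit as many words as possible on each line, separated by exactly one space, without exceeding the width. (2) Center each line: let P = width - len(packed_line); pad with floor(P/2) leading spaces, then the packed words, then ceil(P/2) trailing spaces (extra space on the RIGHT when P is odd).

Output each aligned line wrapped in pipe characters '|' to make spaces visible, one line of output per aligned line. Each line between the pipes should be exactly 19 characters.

Answer: |program sleepy one |
| early clean word  |
| tired make cheese |
| open bed festival |
|violin rain network|
| in leaf that slow |
|       sand        |

Derivation:
Line 1: ['program', 'sleepy', 'one'] (min_width=18, slack=1)
Line 2: ['early', 'clean', 'word'] (min_width=16, slack=3)
Line 3: ['tired', 'make', 'cheese'] (min_width=17, slack=2)
Line 4: ['open', 'bed', 'festival'] (min_width=17, slack=2)
Line 5: ['violin', 'rain', 'network'] (min_width=19, slack=0)
Line 6: ['in', 'leaf', 'that', 'slow'] (min_width=17, slack=2)
Line 7: ['sand'] (min_width=4, slack=15)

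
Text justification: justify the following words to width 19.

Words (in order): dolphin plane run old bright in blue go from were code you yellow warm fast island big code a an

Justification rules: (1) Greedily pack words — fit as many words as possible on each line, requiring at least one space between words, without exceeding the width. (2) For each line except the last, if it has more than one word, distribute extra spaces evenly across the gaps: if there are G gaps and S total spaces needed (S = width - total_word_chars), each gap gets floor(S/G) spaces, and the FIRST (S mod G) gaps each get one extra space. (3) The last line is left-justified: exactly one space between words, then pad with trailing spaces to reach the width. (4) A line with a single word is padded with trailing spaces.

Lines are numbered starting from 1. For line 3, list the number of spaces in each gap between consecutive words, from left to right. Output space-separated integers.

Line 1: ['dolphin', 'plane', 'run'] (min_width=17, slack=2)
Line 2: ['old', 'bright', 'in', 'blue'] (min_width=18, slack=1)
Line 3: ['go', 'from', 'were', 'code'] (min_width=17, slack=2)
Line 4: ['you', 'yellow', 'warm'] (min_width=15, slack=4)
Line 5: ['fast', 'island', 'big'] (min_width=15, slack=4)
Line 6: ['code', 'a', 'an'] (min_width=9, slack=10)

Answer: 2 2 1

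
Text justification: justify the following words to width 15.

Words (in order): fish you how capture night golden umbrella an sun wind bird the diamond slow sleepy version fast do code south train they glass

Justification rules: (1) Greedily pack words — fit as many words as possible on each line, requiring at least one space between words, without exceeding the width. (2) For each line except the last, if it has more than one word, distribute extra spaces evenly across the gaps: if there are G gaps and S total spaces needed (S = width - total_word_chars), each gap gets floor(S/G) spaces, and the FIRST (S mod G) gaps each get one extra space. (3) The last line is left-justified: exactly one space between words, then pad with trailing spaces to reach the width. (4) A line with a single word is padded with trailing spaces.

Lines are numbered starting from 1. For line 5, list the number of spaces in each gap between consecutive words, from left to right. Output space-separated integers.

Answer: 8

Derivation:
Line 1: ['fish', 'you', 'how'] (min_width=12, slack=3)
Line 2: ['capture', 'night'] (min_width=13, slack=2)
Line 3: ['golden', 'umbrella'] (min_width=15, slack=0)
Line 4: ['an', 'sun', 'wind'] (min_width=11, slack=4)
Line 5: ['bird', 'the'] (min_width=8, slack=7)
Line 6: ['diamond', 'slow'] (min_width=12, slack=3)
Line 7: ['sleepy', 'version'] (min_width=14, slack=1)
Line 8: ['fast', 'do', 'code'] (min_width=12, slack=3)
Line 9: ['south', 'train'] (min_width=11, slack=4)
Line 10: ['they', 'glass'] (min_width=10, slack=5)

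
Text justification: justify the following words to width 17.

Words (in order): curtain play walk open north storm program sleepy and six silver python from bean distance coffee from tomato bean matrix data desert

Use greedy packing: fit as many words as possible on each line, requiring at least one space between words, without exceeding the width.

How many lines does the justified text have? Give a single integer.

Answer: 9

Derivation:
Line 1: ['curtain', 'play', 'walk'] (min_width=17, slack=0)
Line 2: ['open', 'north', 'storm'] (min_width=16, slack=1)
Line 3: ['program', 'sleepy'] (min_width=14, slack=3)
Line 4: ['and', 'six', 'silver'] (min_width=14, slack=3)
Line 5: ['python', 'from', 'bean'] (min_width=16, slack=1)
Line 6: ['distance', 'coffee'] (min_width=15, slack=2)
Line 7: ['from', 'tomato', 'bean'] (min_width=16, slack=1)
Line 8: ['matrix', 'data'] (min_width=11, slack=6)
Line 9: ['desert'] (min_width=6, slack=11)
Total lines: 9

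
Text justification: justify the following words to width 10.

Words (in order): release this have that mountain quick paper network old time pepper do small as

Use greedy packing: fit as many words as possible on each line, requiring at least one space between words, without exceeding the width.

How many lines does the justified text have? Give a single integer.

Answer: 10

Derivation:
Line 1: ['release'] (min_width=7, slack=3)
Line 2: ['this', 'have'] (min_width=9, slack=1)
Line 3: ['that'] (min_width=4, slack=6)
Line 4: ['mountain'] (min_width=8, slack=2)
Line 5: ['quick'] (min_width=5, slack=5)
Line 6: ['paper'] (min_width=5, slack=5)
Line 7: ['network'] (min_width=7, slack=3)
Line 8: ['old', 'time'] (min_width=8, slack=2)
Line 9: ['pepper', 'do'] (min_width=9, slack=1)
Line 10: ['small', 'as'] (min_width=8, slack=2)
Total lines: 10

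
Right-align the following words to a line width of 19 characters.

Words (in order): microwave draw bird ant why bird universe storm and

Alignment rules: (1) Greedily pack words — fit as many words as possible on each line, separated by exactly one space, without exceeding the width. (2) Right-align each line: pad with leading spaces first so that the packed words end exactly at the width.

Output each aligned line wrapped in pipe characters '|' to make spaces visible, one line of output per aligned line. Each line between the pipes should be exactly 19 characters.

Answer: |microwave draw bird|
|       ant why bird|
| universe storm and|

Derivation:
Line 1: ['microwave', 'draw', 'bird'] (min_width=19, slack=0)
Line 2: ['ant', 'why', 'bird'] (min_width=12, slack=7)
Line 3: ['universe', 'storm', 'and'] (min_width=18, slack=1)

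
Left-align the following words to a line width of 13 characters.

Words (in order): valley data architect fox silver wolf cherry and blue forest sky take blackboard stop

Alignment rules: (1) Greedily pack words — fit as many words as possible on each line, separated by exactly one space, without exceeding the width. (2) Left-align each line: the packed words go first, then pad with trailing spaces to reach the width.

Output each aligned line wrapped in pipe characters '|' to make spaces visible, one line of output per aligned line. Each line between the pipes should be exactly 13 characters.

Answer: |valley data  |
|architect fox|
|silver wolf  |
|cherry and   |
|blue forest  |
|sky take     |
|blackboard   |
|stop         |

Derivation:
Line 1: ['valley', 'data'] (min_width=11, slack=2)
Line 2: ['architect', 'fox'] (min_width=13, slack=0)
Line 3: ['silver', 'wolf'] (min_width=11, slack=2)
Line 4: ['cherry', 'and'] (min_width=10, slack=3)
Line 5: ['blue', 'forest'] (min_width=11, slack=2)
Line 6: ['sky', 'take'] (min_width=8, slack=5)
Line 7: ['blackboard'] (min_width=10, slack=3)
Line 8: ['stop'] (min_width=4, slack=9)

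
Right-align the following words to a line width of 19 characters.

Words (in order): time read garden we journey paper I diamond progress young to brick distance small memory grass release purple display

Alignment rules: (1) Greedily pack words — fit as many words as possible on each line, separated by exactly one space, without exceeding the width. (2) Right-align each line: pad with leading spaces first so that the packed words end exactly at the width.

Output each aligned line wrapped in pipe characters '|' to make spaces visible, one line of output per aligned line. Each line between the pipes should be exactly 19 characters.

Line 1: ['time', 'read', 'garden', 'we'] (min_width=19, slack=0)
Line 2: ['journey', 'paper', 'I'] (min_width=15, slack=4)
Line 3: ['diamond', 'progress'] (min_width=16, slack=3)
Line 4: ['young', 'to', 'brick'] (min_width=14, slack=5)
Line 5: ['distance', 'small'] (min_width=14, slack=5)
Line 6: ['memory', 'grass'] (min_width=12, slack=7)
Line 7: ['release', 'purple'] (min_width=14, slack=5)
Line 8: ['display'] (min_width=7, slack=12)

Answer: |time read garden we|
|    journey paper I|
|   diamond progress|
|     young to brick|
|     distance small|
|       memory grass|
|     release purple|
|            display|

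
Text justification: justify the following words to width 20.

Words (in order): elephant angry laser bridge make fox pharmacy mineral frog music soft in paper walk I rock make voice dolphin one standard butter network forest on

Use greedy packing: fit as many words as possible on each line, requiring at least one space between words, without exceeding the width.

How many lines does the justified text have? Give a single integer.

Line 1: ['elephant', 'angry', 'laser'] (min_width=20, slack=0)
Line 2: ['bridge', 'make', 'fox'] (min_width=15, slack=5)
Line 3: ['pharmacy', 'mineral'] (min_width=16, slack=4)
Line 4: ['frog', 'music', 'soft', 'in'] (min_width=18, slack=2)
Line 5: ['paper', 'walk', 'I', 'rock'] (min_width=17, slack=3)
Line 6: ['make', 'voice', 'dolphin'] (min_width=18, slack=2)
Line 7: ['one', 'standard', 'butter'] (min_width=19, slack=1)
Line 8: ['network', 'forest', 'on'] (min_width=17, slack=3)
Total lines: 8

Answer: 8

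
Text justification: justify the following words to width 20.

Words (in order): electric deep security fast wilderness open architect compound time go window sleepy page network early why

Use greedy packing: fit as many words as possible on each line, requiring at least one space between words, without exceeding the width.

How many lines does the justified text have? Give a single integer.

Line 1: ['electric', 'deep'] (min_width=13, slack=7)
Line 2: ['security', 'fast'] (min_width=13, slack=7)
Line 3: ['wilderness', 'open'] (min_width=15, slack=5)
Line 4: ['architect', 'compound'] (min_width=18, slack=2)
Line 5: ['time', 'go', 'window'] (min_width=14, slack=6)
Line 6: ['sleepy', 'page', 'network'] (min_width=19, slack=1)
Line 7: ['early', 'why'] (min_width=9, slack=11)
Total lines: 7

Answer: 7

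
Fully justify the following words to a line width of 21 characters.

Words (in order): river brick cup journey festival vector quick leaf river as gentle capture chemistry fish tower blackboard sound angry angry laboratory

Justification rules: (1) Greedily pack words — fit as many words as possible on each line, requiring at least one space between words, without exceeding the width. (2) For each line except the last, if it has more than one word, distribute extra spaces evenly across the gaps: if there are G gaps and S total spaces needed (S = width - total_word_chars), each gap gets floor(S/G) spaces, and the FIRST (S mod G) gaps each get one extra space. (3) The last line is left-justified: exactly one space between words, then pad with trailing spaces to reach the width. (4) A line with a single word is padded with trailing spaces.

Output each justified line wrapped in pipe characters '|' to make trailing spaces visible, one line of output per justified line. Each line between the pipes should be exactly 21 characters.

Line 1: ['river', 'brick', 'cup'] (min_width=15, slack=6)
Line 2: ['journey', 'festival'] (min_width=16, slack=5)
Line 3: ['vector', 'quick', 'leaf'] (min_width=17, slack=4)
Line 4: ['river', 'as', 'gentle'] (min_width=15, slack=6)
Line 5: ['capture', 'chemistry'] (min_width=17, slack=4)
Line 6: ['fish', 'tower', 'blackboard'] (min_width=21, slack=0)
Line 7: ['sound', 'angry', 'angry'] (min_width=17, slack=4)
Line 8: ['laboratory'] (min_width=10, slack=11)

Answer: |river    brick    cup|
|journey      festival|
|vector   quick   leaf|
|river    as    gentle|
|capture     chemistry|
|fish tower blackboard|
|sound   angry   angry|
|laboratory           |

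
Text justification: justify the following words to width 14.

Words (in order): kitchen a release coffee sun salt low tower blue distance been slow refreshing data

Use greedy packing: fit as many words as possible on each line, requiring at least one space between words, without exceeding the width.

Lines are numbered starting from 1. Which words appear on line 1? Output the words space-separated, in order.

Answer: kitchen a

Derivation:
Line 1: ['kitchen', 'a'] (min_width=9, slack=5)
Line 2: ['release', 'coffee'] (min_width=14, slack=0)
Line 3: ['sun', 'salt', 'low'] (min_width=12, slack=2)
Line 4: ['tower', 'blue'] (min_width=10, slack=4)
Line 5: ['distance', 'been'] (min_width=13, slack=1)
Line 6: ['slow'] (min_width=4, slack=10)
Line 7: ['refreshing'] (min_width=10, slack=4)
Line 8: ['data'] (min_width=4, slack=10)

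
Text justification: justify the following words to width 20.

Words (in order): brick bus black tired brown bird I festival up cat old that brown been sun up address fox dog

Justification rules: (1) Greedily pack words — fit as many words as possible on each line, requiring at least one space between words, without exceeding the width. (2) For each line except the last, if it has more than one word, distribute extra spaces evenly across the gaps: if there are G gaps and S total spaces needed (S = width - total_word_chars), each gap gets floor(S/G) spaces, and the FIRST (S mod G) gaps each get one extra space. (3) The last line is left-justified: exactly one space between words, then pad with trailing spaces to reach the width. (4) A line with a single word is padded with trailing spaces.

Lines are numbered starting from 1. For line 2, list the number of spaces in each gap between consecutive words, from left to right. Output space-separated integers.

Answer: 2 2 1

Derivation:
Line 1: ['brick', 'bus', 'black'] (min_width=15, slack=5)
Line 2: ['tired', 'brown', 'bird', 'I'] (min_width=18, slack=2)
Line 3: ['festival', 'up', 'cat', 'old'] (min_width=19, slack=1)
Line 4: ['that', 'brown', 'been', 'sun'] (min_width=19, slack=1)
Line 5: ['up', 'address', 'fox', 'dog'] (min_width=18, slack=2)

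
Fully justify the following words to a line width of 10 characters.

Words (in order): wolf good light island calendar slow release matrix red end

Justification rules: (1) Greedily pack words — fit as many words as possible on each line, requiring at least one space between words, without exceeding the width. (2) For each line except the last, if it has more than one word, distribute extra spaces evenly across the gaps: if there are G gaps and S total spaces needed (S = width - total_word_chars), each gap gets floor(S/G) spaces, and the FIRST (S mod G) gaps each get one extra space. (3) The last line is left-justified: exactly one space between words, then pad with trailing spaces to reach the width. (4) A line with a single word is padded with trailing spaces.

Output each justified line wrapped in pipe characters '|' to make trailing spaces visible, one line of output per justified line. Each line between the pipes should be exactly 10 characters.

Answer: |wolf  good|
|light     |
|island    |
|calendar  |
|slow      |
|release   |
|matrix red|
|end       |

Derivation:
Line 1: ['wolf', 'good'] (min_width=9, slack=1)
Line 2: ['light'] (min_width=5, slack=5)
Line 3: ['island'] (min_width=6, slack=4)
Line 4: ['calendar'] (min_width=8, slack=2)
Line 5: ['slow'] (min_width=4, slack=6)
Line 6: ['release'] (min_width=7, slack=3)
Line 7: ['matrix', 'red'] (min_width=10, slack=0)
Line 8: ['end'] (min_width=3, slack=7)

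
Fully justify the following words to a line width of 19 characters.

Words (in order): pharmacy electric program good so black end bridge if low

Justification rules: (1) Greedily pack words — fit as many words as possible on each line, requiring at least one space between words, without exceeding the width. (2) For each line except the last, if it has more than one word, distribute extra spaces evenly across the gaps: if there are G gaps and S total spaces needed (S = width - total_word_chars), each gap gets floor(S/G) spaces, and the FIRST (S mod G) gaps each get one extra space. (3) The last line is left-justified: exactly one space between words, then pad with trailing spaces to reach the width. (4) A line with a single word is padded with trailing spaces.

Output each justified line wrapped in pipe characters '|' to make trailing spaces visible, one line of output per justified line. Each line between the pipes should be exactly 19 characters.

Answer: |pharmacy   electric|
|program   good   so|
|black end bridge if|
|low                |

Derivation:
Line 1: ['pharmacy', 'electric'] (min_width=17, slack=2)
Line 2: ['program', 'good', 'so'] (min_width=15, slack=4)
Line 3: ['black', 'end', 'bridge', 'if'] (min_width=19, slack=0)
Line 4: ['low'] (min_width=3, slack=16)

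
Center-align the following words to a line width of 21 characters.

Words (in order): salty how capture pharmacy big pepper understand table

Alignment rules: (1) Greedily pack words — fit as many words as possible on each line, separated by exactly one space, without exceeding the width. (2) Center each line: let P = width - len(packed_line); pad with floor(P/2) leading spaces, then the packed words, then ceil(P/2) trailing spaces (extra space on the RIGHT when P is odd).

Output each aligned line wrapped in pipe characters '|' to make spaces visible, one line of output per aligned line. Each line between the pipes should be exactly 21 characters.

Line 1: ['salty', 'how', 'capture'] (min_width=17, slack=4)
Line 2: ['pharmacy', 'big', 'pepper'] (min_width=19, slack=2)
Line 3: ['understand', 'table'] (min_width=16, slack=5)

Answer: |  salty how capture  |
| pharmacy big pepper |
|  understand table   |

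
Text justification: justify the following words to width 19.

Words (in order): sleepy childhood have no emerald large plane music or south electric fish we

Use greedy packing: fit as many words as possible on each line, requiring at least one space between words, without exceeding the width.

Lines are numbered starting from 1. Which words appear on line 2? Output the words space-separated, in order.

Line 1: ['sleepy', 'childhood'] (min_width=16, slack=3)
Line 2: ['have', 'no', 'emerald'] (min_width=15, slack=4)
Line 3: ['large', 'plane', 'music'] (min_width=17, slack=2)
Line 4: ['or', 'south', 'electric'] (min_width=17, slack=2)
Line 5: ['fish', 'we'] (min_width=7, slack=12)

Answer: have no emerald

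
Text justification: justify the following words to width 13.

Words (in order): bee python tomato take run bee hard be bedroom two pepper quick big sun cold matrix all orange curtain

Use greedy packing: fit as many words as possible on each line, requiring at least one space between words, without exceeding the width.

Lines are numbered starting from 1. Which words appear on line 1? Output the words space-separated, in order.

Line 1: ['bee', 'python'] (min_width=10, slack=3)
Line 2: ['tomato', 'take'] (min_width=11, slack=2)
Line 3: ['run', 'bee', 'hard'] (min_width=12, slack=1)
Line 4: ['be', 'bedroom'] (min_width=10, slack=3)
Line 5: ['two', 'pepper'] (min_width=10, slack=3)
Line 6: ['quick', 'big', 'sun'] (min_width=13, slack=0)
Line 7: ['cold', 'matrix'] (min_width=11, slack=2)
Line 8: ['all', 'orange'] (min_width=10, slack=3)
Line 9: ['curtain'] (min_width=7, slack=6)

Answer: bee python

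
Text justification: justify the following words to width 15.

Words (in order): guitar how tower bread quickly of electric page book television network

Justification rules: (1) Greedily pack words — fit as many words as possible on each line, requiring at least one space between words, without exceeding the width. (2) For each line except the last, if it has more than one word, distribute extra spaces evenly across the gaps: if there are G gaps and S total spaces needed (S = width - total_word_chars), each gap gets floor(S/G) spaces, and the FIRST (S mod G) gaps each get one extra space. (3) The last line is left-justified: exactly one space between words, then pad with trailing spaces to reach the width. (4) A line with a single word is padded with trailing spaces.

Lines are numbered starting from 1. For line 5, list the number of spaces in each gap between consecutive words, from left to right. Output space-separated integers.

Line 1: ['guitar', 'how'] (min_width=10, slack=5)
Line 2: ['tower', 'bread'] (min_width=11, slack=4)
Line 3: ['quickly', 'of'] (min_width=10, slack=5)
Line 4: ['electric', 'page'] (min_width=13, slack=2)
Line 5: ['book', 'television'] (min_width=15, slack=0)
Line 6: ['network'] (min_width=7, slack=8)

Answer: 1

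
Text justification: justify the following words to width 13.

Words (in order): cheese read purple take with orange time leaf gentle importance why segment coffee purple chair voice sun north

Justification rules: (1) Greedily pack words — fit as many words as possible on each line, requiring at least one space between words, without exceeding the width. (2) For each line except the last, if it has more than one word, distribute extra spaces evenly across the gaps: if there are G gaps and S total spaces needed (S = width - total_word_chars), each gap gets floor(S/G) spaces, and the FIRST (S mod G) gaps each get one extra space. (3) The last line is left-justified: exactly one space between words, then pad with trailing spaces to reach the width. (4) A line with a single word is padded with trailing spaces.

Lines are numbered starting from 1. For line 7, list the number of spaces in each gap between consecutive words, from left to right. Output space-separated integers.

Answer: 3

Derivation:
Line 1: ['cheese', 'read'] (min_width=11, slack=2)
Line 2: ['purple', 'take'] (min_width=11, slack=2)
Line 3: ['with', 'orange'] (min_width=11, slack=2)
Line 4: ['time', 'leaf'] (min_width=9, slack=4)
Line 5: ['gentle'] (min_width=6, slack=7)
Line 6: ['importance'] (min_width=10, slack=3)
Line 7: ['why', 'segment'] (min_width=11, slack=2)
Line 8: ['coffee', 'purple'] (min_width=13, slack=0)
Line 9: ['chair', 'voice'] (min_width=11, slack=2)
Line 10: ['sun', 'north'] (min_width=9, slack=4)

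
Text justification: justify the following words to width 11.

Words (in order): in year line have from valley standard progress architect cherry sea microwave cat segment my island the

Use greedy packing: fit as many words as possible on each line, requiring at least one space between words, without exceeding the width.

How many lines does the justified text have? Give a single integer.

Line 1: ['in', 'year'] (min_width=7, slack=4)
Line 2: ['line', 'have'] (min_width=9, slack=2)
Line 3: ['from', 'valley'] (min_width=11, slack=0)
Line 4: ['standard'] (min_width=8, slack=3)
Line 5: ['progress'] (min_width=8, slack=3)
Line 6: ['architect'] (min_width=9, slack=2)
Line 7: ['cherry', 'sea'] (min_width=10, slack=1)
Line 8: ['microwave'] (min_width=9, slack=2)
Line 9: ['cat', 'segment'] (min_width=11, slack=0)
Line 10: ['my', 'island'] (min_width=9, slack=2)
Line 11: ['the'] (min_width=3, slack=8)
Total lines: 11

Answer: 11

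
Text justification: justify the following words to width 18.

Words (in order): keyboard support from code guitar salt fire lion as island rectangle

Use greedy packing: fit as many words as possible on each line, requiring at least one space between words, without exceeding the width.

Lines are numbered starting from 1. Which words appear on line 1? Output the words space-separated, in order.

Answer: keyboard support

Derivation:
Line 1: ['keyboard', 'support'] (min_width=16, slack=2)
Line 2: ['from', 'code', 'guitar'] (min_width=16, slack=2)
Line 3: ['salt', 'fire', 'lion', 'as'] (min_width=17, slack=1)
Line 4: ['island', 'rectangle'] (min_width=16, slack=2)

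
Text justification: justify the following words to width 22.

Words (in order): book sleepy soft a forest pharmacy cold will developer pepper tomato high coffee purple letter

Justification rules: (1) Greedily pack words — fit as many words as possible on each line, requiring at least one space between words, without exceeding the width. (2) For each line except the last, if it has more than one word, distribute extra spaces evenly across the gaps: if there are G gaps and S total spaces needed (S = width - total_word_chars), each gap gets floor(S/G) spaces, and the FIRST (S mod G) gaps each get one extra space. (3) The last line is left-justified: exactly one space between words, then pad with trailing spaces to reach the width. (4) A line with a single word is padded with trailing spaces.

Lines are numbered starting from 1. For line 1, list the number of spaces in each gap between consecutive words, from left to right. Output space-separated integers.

Line 1: ['book', 'sleepy', 'soft', 'a'] (min_width=18, slack=4)
Line 2: ['forest', 'pharmacy', 'cold'] (min_width=20, slack=2)
Line 3: ['will', 'developer', 'pepper'] (min_width=21, slack=1)
Line 4: ['tomato', 'high', 'coffee'] (min_width=18, slack=4)
Line 5: ['purple', 'letter'] (min_width=13, slack=9)

Answer: 3 2 2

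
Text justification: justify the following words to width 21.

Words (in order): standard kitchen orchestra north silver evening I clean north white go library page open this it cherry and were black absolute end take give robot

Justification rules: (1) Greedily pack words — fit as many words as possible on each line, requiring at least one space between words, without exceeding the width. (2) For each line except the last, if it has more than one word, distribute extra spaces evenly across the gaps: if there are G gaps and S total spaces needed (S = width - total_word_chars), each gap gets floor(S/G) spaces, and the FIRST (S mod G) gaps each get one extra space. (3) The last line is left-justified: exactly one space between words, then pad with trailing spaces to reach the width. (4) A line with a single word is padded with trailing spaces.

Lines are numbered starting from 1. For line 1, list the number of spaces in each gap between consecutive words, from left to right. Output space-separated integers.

Answer: 6

Derivation:
Line 1: ['standard', 'kitchen'] (min_width=16, slack=5)
Line 2: ['orchestra', 'north'] (min_width=15, slack=6)
Line 3: ['silver', 'evening', 'I'] (min_width=16, slack=5)
Line 4: ['clean', 'north', 'white', 'go'] (min_width=20, slack=1)
Line 5: ['library', 'page', 'open'] (min_width=17, slack=4)
Line 6: ['this', 'it', 'cherry', 'and'] (min_width=18, slack=3)
Line 7: ['were', 'black', 'absolute'] (min_width=19, slack=2)
Line 8: ['end', 'take', 'give', 'robot'] (min_width=19, slack=2)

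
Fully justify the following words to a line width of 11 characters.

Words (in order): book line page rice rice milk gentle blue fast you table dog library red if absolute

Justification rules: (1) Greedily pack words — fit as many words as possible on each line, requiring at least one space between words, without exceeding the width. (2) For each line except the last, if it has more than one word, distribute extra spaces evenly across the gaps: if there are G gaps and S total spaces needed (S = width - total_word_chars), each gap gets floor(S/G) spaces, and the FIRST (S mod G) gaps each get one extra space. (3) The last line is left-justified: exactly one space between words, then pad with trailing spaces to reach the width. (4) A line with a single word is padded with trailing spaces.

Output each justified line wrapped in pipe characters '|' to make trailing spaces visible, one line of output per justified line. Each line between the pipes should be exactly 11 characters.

Line 1: ['book', 'line'] (min_width=9, slack=2)
Line 2: ['page', 'rice'] (min_width=9, slack=2)
Line 3: ['rice', 'milk'] (min_width=9, slack=2)
Line 4: ['gentle', 'blue'] (min_width=11, slack=0)
Line 5: ['fast', 'you'] (min_width=8, slack=3)
Line 6: ['table', 'dog'] (min_width=9, slack=2)
Line 7: ['library', 'red'] (min_width=11, slack=0)
Line 8: ['if', 'absolute'] (min_width=11, slack=0)

Answer: |book   line|
|page   rice|
|rice   milk|
|gentle blue|
|fast    you|
|table   dog|
|library red|
|if absolute|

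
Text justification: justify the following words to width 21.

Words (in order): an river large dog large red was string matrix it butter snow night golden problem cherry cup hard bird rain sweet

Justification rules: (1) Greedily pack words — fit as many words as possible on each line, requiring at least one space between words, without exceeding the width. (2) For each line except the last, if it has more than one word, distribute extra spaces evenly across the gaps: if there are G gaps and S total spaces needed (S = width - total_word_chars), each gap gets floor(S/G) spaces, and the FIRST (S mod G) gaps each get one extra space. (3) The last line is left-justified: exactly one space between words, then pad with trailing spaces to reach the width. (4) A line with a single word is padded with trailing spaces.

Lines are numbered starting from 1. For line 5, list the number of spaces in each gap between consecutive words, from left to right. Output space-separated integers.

Line 1: ['an', 'river', 'large', 'dog'] (min_width=18, slack=3)
Line 2: ['large', 'red', 'was', 'string'] (min_width=20, slack=1)
Line 3: ['matrix', 'it', 'butter', 'snow'] (min_width=21, slack=0)
Line 4: ['night', 'golden', 'problem'] (min_width=20, slack=1)
Line 5: ['cherry', 'cup', 'hard', 'bird'] (min_width=20, slack=1)
Line 6: ['rain', 'sweet'] (min_width=10, slack=11)

Answer: 2 1 1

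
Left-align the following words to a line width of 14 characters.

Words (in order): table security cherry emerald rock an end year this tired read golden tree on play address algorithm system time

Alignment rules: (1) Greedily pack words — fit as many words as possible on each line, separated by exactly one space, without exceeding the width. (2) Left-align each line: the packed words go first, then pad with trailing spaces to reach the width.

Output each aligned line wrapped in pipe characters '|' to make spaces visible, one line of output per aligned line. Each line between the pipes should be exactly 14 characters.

Line 1: ['table', 'security'] (min_width=14, slack=0)
Line 2: ['cherry', 'emerald'] (min_width=14, slack=0)
Line 3: ['rock', 'an', 'end'] (min_width=11, slack=3)
Line 4: ['year', 'this'] (min_width=9, slack=5)
Line 5: ['tired', 'read'] (min_width=10, slack=4)
Line 6: ['golden', 'tree', 'on'] (min_width=14, slack=0)
Line 7: ['play', 'address'] (min_width=12, slack=2)
Line 8: ['algorithm'] (min_width=9, slack=5)
Line 9: ['system', 'time'] (min_width=11, slack=3)

Answer: |table security|
|cherry emerald|
|rock an end   |
|year this     |
|tired read    |
|golden tree on|
|play address  |
|algorithm     |
|system time   |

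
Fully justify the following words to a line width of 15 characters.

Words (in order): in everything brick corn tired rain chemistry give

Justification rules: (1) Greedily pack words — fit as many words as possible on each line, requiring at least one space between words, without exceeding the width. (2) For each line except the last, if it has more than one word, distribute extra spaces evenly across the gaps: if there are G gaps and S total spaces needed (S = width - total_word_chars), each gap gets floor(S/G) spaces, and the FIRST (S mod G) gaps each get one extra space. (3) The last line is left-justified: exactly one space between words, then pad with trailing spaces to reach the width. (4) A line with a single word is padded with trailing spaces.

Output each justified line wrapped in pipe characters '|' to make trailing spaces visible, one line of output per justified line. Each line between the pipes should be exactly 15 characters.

Answer: |in   everything|
|brick      corn|
|tired      rain|
|chemistry give |

Derivation:
Line 1: ['in', 'everything'] (min_width=13, slack=2)
Line 2: ['brick', 'corn'] (min_width=10, slack=5)
Line 3: ['tired', 'rain'] (min_width=10, slack=5)
Line 4: ['chemistry', 'give'] (min_width=14, slack=1)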